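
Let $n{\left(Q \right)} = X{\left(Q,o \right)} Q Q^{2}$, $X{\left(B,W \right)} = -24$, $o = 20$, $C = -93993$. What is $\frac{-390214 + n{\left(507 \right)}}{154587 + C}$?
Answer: $- \frac{1564081223}{30297} \approx -51625.0$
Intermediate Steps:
$n{\left(Q \right)} = - 24 Q^{3}$ ($n{\left(Q \right)} = - 24 Q Q^{2} = - 24 Q^{3}$)
$\frac{-390214 + n{\left(507 \right)}}{154587 + C} = \frac{-390214 - 24 \cdot 507^{3}}{154587 - 93993} = \frac{-390214 - 3127772232}{60594} = \left(-390214 - 3127772232\right) \frac{1}{60594} = \left(-3128162446\right) \frac{1}{60594} = - \frac{1564081223}{30297}$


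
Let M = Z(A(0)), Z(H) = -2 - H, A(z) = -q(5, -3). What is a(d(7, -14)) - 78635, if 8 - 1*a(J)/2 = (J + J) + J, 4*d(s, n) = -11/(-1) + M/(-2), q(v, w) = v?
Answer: -314533/4 ≈ -78633.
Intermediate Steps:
A(z) = -5 (A(z) = -1*5 = -5)
M = 3 (M = -2 - 1*(-5) = -2 + 5 = 3)
d(s, n) = 19/8 (d(s, n) = (-11/(-1) + 3/(-2))/4 = (-11*(-1) + 3*(-½))/4 = (11 - 3/2)/4 = (¼)*(19/2) = 19/8)
a(J) = 16 - 6*J (a(J) = 16 - 2*((J + J) + J) = 16 - 2*(2*J + J) = 16 - 6*J)
a(d(7, -14)) - 78635 = (16 - 6*19/8) - 78635 = (16 - 57/4) - 78635 = 7/4 - 78635 = -314533/4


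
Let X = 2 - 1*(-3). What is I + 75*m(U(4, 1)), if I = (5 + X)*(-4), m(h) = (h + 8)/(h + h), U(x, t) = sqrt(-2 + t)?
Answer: -5/2 - 300*I ≈ -2.5 - 300.0*I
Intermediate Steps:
X = 5 (X = 2 + 3 = 5)
m(h) = (8 + h)/(2*h) (m(h) = (8 + h)/((2*h)) = (8 + h)*(1/(2*h)) = (8 + h)/(2*h))
I = -40 (I = (5 + 5)*(-4) = 10*(-4) = -40)
I + 75*m(U(4, 1)) = -40 + 75*((8 + sqrt(-2 + 1))/(2*(sqrt(-2 + 1)))) = -40 + 75*((8 + sqrt(-1))/(2*(sqrt(-1)))) = -40 + 75*((8 + I)/(2*I)) = -40 + 75*((-I)*(8 + I)/2) = -40 + 75*(-I*(8 + I)/2) = -40 - 75*I*(8 + I)/2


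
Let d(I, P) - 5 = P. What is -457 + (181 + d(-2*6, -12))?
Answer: -283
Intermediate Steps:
d(I, P) = 5 + P
-457 + (181 + d(-2*6, -12)) = -457 + (181 + (5 - 12)) = -457 + (181 - 7) = -457 + 174 = -283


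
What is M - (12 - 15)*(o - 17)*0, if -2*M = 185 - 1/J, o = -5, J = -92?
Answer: -17021/184 ≈ -92.505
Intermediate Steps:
M = -17021/184 (M = -(185 - 1/(-92))/2 = -(185 - 1*(-1/92))/2 = -(185 + 1/92)/2 = -½*17021/92 = -17021/184 ≈ -92.505)
M - (12 - 15)*(o - 17)*0 = -17021/184 - (12 - 15)*(-5 - 17)*0 = -17021/184 - (-3*(-22))*0 = -17021/184 - 66*0 = -17021/184 - 1*0 = -17021/184 + 0 = -17021/184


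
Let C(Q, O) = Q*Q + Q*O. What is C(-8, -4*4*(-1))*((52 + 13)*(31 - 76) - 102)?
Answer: 193728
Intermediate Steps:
C(Q, O) = Q**2 + O*Q
C(-8, -4*4*(-1))*((52 + 13)*(31 - 76) - 102) = (-8*(-4*4*(-1) - 8))*((52 + 13)*(31 - 76) - 102) = (-8*(-16*(-1) - 8))*(65*(-45) - 102) = (-8*(16 - 8))*(-2925 - 102) = -8*8*(-3027) = -64*(-3027) = 193728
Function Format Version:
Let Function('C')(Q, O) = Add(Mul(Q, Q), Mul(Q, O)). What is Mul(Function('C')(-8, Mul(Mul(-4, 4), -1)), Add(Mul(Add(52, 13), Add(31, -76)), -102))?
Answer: 193728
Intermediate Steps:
Function('C')(Q, O) = Add(Pow(Q, 2), Mul(O, Q))
Mul(Function('C')(-8, Mul(Mul(-4, 4), -1)), Add(Mul(Add(52, 13), Add(31, -76)), -102)) = Mul(Mul(-8, Add(Mul(Mul(-4, 4), -1), -8)), Add(Mul(Add(52, 13), Add(31, -76)), -102)) = Mul(Mul(-8, Add(Mul(-16, -1), -8)), Add(Mul(65, -45), -102)) = Mul(Mul(-8, Add(16, -8)), Add(-2925, -102)) = Mul(Mul(-8, 8), -3027) = Mul(-64, -3027) = 193728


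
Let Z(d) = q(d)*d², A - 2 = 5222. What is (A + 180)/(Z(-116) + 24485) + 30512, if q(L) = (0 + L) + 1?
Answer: 6638342508/217565 ≈ 30512.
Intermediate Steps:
A = 5224 (A = 2 + 5222 = 5224)
q(L) = 1 + L (q(L) = L + 1 = 1 + L)
Z(d) = d²*(1 + d) (Z(d) = (1 + d)*d² = d²*(1 + d))
(A + 180)/(Z(-116) + 24485) + 30512 = (5224 + 180)/((-116)²*(1 - 116) + 24485) + 30512 = 5404/(13456*(-115) + 24485) + 30512 = 5404/(-1547440 + 24485) + 30512 = 5404/(-1522955) + 30512 = 5404*(-1/1522955) + 30512 = -772/217565 + 30512 = 6638342508/217565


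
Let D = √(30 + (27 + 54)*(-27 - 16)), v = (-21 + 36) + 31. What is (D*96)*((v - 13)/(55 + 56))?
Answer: 1056*I*√3453/37 ≈ 1677.1*I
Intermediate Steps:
v = 46 (v = 15 + 31 = 46)
D = I*√3453 (D = √(30 + 81*(-43)) = √(30 - 3483) = √(-3453) = I*√3453 ≈ 58.762*I)
(D*96)*((v - 13)/(55 + 56)) = ((I*√3453)*96)*((46 - 13)/(55 + 56)) = (96*I*√3453)*(33/111) = (96*I*√3453)*(33*(1/111)) = (96*I*√3453)*(11/37) = 1056*I*√3453/37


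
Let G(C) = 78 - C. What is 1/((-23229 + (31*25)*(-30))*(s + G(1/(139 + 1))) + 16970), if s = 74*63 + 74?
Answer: -140/31322564561 ≈ -4.4696e-9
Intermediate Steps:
s = 4736 (s = 4662 + 74 = 4736)
1/((-23229 + (31*25)*(-30))*(s + G(1/(139 + 1))) + 16970) = 1/((-23229 + (31*25)*(-30))*(4736 + (78 - 1/(139 + 1))) + 16970) = 1/((-23229 + 775*(-30))*(4736 + (78 - 1/140)) + 16970) = 1/((-23229 - 23250)*(4736 + (78 - 1*1/140)) + 16970) = 1/(-46479*(4736 + (78 - 1/140)) + 16970) = 1/(-46479*(4736 + 10919/140) + 16970) = 1/(-46479*673959/140 + 16970) = 1/(-31324940361/140 + 16970) = 1/(-31322564561/140) = -140/31322564561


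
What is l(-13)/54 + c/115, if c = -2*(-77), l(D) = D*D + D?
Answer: 4376/1035 ≈ 4.2280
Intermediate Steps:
l(D) = D + D² (l(D) = D² + D = D + D²)
c = 154
l(-13)/54 + c/115 = -13*(1 - 13)/54 + 154/115 = -13*(-12)*(1/54) + 154*(1/115) = 156*(1/54) + 154/115 = 26/9 + 154/115 = 4376/1035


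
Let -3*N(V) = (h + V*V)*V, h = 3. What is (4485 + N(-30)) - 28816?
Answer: -15301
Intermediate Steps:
N(V) = -V*(3 + V²)/3 (N(V) = -(3 + V*V)*V/3 = -(3 + V²)*V/3 = -V*(3 + V²)/3)
(4485 + N(-30)) - 28816 = (4485 + (-1*(-30) - ⅓*(-30)³)) - 28816 = (4485 + (30 - ⅓*(-27000))) - 28816 = (4485 + (30 + 9000)) - 28816 = (4485 + 9030) - 28816 = 13515 - 28816 = -15301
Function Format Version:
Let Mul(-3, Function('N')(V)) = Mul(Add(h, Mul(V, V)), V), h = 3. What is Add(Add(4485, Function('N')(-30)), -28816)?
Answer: -15301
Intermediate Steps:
Function('N')(V) = Mul(Rational(-1, 3), V, Add(3, Pow(V, 2))) (Function('N')(V) = Mul(Rational(-1, 3), Mul(Add(3, Mul(V, V)), V)) = Mul(Rational(-1, 3), Mul(Add(3, Pow(V, 2)), V)) = Mul(Rational(-1, 3), Mul(V, Add(3, Pow(V, 2)))) = Mul(Rational(-1, 3), V, Add(3, Pow(V, 2))))
Add(Add(4485, Function('N')(-30)), -28816) = Add(Add(4485, Add(Mul(-1, -30), Mul(Rational(-1, 3), Pow(-30, 3)))), -28816) = Add(Add(4485, Add(30, Mul(Rational(-1, 3), -27000))), -28816) = Add(Add(4485, Add(30, 9000)), -28816) = Add(Add(4485, 9030), -28816) = Add(13515, -28816) = -15301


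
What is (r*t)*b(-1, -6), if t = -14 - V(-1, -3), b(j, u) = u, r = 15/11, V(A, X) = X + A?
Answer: 900/11 ≈ 81.818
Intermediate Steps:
V(A, X) = A + X
r = 15/11 (r = 15*(1/11) = 15/11 ≈ 1.3636)
t = -10 (t = -14 - (-1 - 3) = -14 - 1*(-4) = -14 + 4 = -10)
(r*t)*b(-1, -6) = ((15/11)*(-10))*(-6) = -150/11*(-6) = 900/11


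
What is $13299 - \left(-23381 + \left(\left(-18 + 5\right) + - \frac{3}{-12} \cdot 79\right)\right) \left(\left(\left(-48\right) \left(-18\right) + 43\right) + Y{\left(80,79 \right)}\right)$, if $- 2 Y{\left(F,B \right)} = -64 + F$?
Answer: $\frac{84106999}{4} \approx 2.1027 \cdot 10^{7}$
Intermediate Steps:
$Y{\left(F,B \right)} = 32 - \frac{F}{2}$ ($Y{\left(F,B \right)} = - \frac{-64 + F}{2} = 32 - \frac{F}{2}$)
$13299 - \left(-23381 + \left(\left(-18 + 5\right) + - \frac{3}{-12} \cdot 79\right)\right) \left(\left(\left(-48\right) \left(-18\right) + 43\right) + Y{\left(80,79 \right)}\right) = 13299 - \left(-23381 + \left(\left(-18 + 5\right) + - \frac{3}{-12} \cdot 79\right)\right) \left(\left(\left(-48\right) \left(-18\right) + 43\right) + \left(32 - 40\right)\right) = 13299 - \left(-23381 - \left(13 - \left(-3\right) \left(- \frac{1}{12}\right) 79\right)\right) \left(\left(864 + 43\right) + \left(32 - 40\right)\right) = 13299 - \left(-23381 + \left(-13 + \frac{1}{4} \cdot 79\right)\right) \left(907 - 8\right) = 13299 - \left(-23381 + \left(-13 + \frac{79}{4}\right)\right) 899 = 13299 - \left(-23381 + \frac{27}{4}\right) 899 = 13299 - \left(- \frac{93497}{4}\right) 899 = 13299 - - \frac{84053803}{4} = 13299 + \frac{84053803}{4} = \frac{84106999}{4}$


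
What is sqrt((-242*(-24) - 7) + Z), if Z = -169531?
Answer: I*sqrt(163730) ≈ 404.64*I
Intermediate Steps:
sqrt((-242*(-24) - 7) + Z) = sqrt((-242*(-24) - 7) - 169531) = sqrt((5808 - 7) - 169531) = sqrt(5801 - 169531) = sqrt(-163730) = I*sqrt(163730)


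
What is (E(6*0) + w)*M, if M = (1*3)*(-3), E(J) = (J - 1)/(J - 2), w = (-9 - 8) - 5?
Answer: 387/2 ≈ 193.50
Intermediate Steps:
w = -22 (w = -17 - 5 = -22)
E(J) = (-1 + J)/(-2 + J)
M = -9 (M = 3*(-3) = -9)
(E(6*0) + w)*M = ((-1 + 6*0)/(-2 + 6*0) - 22)*(-9) = ((-1 + 0)/(-2 + 0) - 22)*(-9) = (-1/(-2) - 22)*(-9) = (-1/2*(-1) - 22)*(-9) = (1/2 - 22)*(-9) = -43/2*(-9) = 387/2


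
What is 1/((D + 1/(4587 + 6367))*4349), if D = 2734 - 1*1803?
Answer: 10954/44351863075 ≈ 2.4698e-7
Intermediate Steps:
D = 931 (D = 2734 - 1803 = 931)
1/((D + 1/(4587 + 6367))*4349) = 1/((931 + 1/(4587 + 6367))*4349) = (1/4349)/(931 + 1/10954) = (1/4349)/(10198175/10954) = (10954/10198175)*(1/4349) = 10954/44351863075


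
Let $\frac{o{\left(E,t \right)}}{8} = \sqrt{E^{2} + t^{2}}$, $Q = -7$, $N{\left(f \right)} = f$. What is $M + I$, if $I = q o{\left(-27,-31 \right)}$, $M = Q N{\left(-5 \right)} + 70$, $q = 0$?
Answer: $105$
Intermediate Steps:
$M = 105$ ($M = \left(-7\right) \left(-5\right) + 70 = 35 + 70 = 105$)
$o{\left(E,t \right)} = 8 \sqrt{E^{2} + t^{2}}$
$I = 0$ ($I = 0 \cdot 8 \sqrt{\left(-27\right)^{2} + \left(-31\right)^{2}} = 0 \cdot 8 \sqrt{729 + 961} = 0 \cdot 8 \sqrt{1690} = 0 \cdot 8 \cdot 13 \sqrt{10} = 0 \cdot 104 \sqrt{10} = 0$)
$M + I = 105 + 0 = 105$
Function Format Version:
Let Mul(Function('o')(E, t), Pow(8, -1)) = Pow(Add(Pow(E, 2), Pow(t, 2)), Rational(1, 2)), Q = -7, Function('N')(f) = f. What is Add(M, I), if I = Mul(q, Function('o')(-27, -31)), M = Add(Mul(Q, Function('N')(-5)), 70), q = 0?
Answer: 105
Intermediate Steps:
M = 105 (M = Add(Mul(-7, -5), 70) = Add(35, 70) = 105)
Function('o')(E, t) = Mul(8, Pow(Add(Pow(E, 2), Pow(t, 2)), Rational(1, 2)))
I = 0 (I = Mul(0, Mul(8, Pow(Add(Pow(-27, 2), Pow(-31, 2)), Rational(1, 2)))) = Mul(0, Mul(8, Pow(Add(729, 961), Rational(1, 2)))) = Mul(0, Mul(8, Pow(1690, Rational(1, 2)))) = Mul(0, Mul(8, Mul(13, Pow(10, Rational(1, 2))))) = Mul(0, Mul(104, Pow(10, Rational(1, 2)))) = 0)
Add(M, I) = Add(105, 0) = 105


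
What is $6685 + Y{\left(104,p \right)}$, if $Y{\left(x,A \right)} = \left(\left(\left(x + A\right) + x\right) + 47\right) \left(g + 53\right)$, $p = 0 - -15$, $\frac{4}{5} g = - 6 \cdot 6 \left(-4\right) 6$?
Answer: $312595$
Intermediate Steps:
$g = 1080$ ($g = \frac{5 \left(- 6 \cdot 6 \left(-4\right) 6\right)}{4} = \frac{5 \left(- 6 \left(\left(-24\right) 6\right)\right)}{4} = \frac{5 \left(\left(-6\right) \left(-144\right)\right)}{4} = \frac{5}{4} \cdot 864 = 1080$)
$p = 15$ ($p = 0 + 15 = 15$)
$Y{\left(x,A \right)} = 53251 + 1133 A + 2266 x$ ($Y{\left(x,A \right)} = \left(\left(\left(x + A\right) + x\right) + 47\right) \left(1080 + 53\right) = \left(\left(\left(A + x\right) + x\right) + 47\right) 1133 = \left(\left(A + 2 x\right) + 47\right) 1133 = \left(47 + A + 2 x\right) 1133 = 53251 + 1133 A + 2266 x$)
$6685 + Y{\left(104,p \right)} = 6685 + \left(53251 + 1133 \cdot 15 + 2266 \cdot 104\right) = 6685 + \left(53251 + 16995 + 235664\right) = 6685 + 305910 = 312595$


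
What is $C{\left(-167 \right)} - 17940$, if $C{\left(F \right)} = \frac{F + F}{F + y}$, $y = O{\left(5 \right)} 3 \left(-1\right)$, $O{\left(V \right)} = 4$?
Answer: $- \frac{3210926}{179} \approx -17938.0$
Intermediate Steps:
$y = -12$ ($y = 4 \cdot 3 \left(-1\right) = 12 \left(-1\right) = -12$)
$C{\left(F \right)} = \frac{2 F}{-12 + F}$ ($C{\left(F \right)} = \frac{F + F}{F - 12} = \frac{2 F}{-12 + F}$)
$C{\left(-167 \right)} - 17940 = 2 \left(-167\right) \frac{1}{-12 - 167} - 17940 = 2 \left(-167\right) \frac{1}{-179} - 17940 = 2 \left(-167\right) \left(- \frac{1}{179}\right) - 17940 = \frac{334}{179} - 17940 = - \frac{3210926}{179}$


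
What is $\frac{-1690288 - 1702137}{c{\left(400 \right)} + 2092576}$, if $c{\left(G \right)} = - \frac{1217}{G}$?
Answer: $- \frac{1356970000}{837029183} \approx -1.6212$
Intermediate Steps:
$\frac{-1690288 - 1702137}{c{\left(400 \right)} + 2092576} = \frac{-1690288 - 1702137}{- \frac{1217}{400} + 2092576} = - \frac{3392425}{\frac{837029183}{400}} = \left(-3392425\right) \frac{400}{837029183} = - \frac{1356970000}{837029183}$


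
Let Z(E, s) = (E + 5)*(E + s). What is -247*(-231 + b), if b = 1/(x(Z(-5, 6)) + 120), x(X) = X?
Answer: 6846593/120 ≈ 57055.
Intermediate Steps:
Z(E, s) = (5 + E)*(E + s)
b = 1/120 (b = 1/(((-5)**2 + 5*(-5) + 5*6 - 5*6) + 120) = 1/((25 - 25 + 30 - 30) + 120) = 1/(0 + 120) = 1/120 ≈ 0.0083333)
-247*(-231 + b) = -247*(-231 + 1/120) = -247*(-27719/120) = 6846593/120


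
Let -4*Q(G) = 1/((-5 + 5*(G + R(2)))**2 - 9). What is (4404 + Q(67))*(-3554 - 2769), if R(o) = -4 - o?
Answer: -10023734639965/359964 ≈ -2.7846e+7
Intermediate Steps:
Q(G) = -1/(4*(-9 + (-35 + 5*G)**2)) (Q(G) = -1/(4*((-5 + 5*(G + (-4 - 1*2)))**2 - 9)) = -1/(4*((-5 + 5*(G + (-4 - 2)))**2 - 9)) = -1/(4*((-5 + 5*(G - 6))**2 - 9)) = -1/(4*((-5 + 5*(-6 + G))**2 - 9)) = -1/(4*((-5 + (-30 + 5*G))**2 - 9)) = -1/(4*((-35 + 5*G)**2 - 9)) = -1/(4*(-9 + (-35 + 5*G)**2)))
(4404 + Q(67))*(-3554 - 2769) = (4404 - 1/(-36 + 100*(-7 + 67)**2))*(-3554 - 2769) = (4404 - 1/(-36 + 100*60**2))*(-6323) = (4404 - 1/(-36 + 100*3600))*(-6323) = (4404 - 1/(-36 + 360000))*(-6323) = (4404 - 1/359964)*(-6323) = (1585281455/359964)*(-6323) = -10023734639965/359964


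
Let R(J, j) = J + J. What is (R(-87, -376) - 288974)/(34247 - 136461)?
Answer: 144574/51107 ≈ 2.8288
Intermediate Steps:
R(J, j) = 2*J
(R(-87, -376) - 288974)/(34247 - 136461) = (2*(-87) - 288974)/(34247 - 136461) = (-174 - 288974)/(-102214) = -289148*(-1/102214) = 144574/51107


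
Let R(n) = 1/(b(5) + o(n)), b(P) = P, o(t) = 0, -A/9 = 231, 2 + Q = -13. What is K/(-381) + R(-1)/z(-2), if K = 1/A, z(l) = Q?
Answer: -264008/19802475 ≈ -0.013332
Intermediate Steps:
Q = -15 (Q = -2 - 13 = -15)
A = -2079 (A = -9*231 = -2079)
z(l) = -15
R(n) = ⅕ (R(n) = 1/(5 + 0) = 1/5 = ⅕)
K = -1/2079 (K = 1/(-2079) = -1/2079 ≈ -0.00048100)
K/(-381) + R(-1)/z(-2) = -1/2079/(-381) + (⅕)/(-15) = -1/2079*(-1/381) + (⅕)*(-1/15) = 1/792099 - 1/75 = -264008/19802475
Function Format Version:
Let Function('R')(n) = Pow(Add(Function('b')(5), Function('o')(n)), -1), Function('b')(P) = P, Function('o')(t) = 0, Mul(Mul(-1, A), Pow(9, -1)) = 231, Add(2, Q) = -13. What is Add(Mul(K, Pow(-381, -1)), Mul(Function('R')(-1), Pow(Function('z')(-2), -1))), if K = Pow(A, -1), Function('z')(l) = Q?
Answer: Rational(-264008, 19802475) ≈ -0.013332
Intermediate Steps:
Q = -15 (Q = Add(-2, -13) = -15)
A = -2079 (A = Mul(-9, 231) = -2079)
Function('z')(l) = -15
Function('R')(n) = Rational(1, 5) (Function('R')(n) = Pow(Add(5, 0), -1) = Pow(5, -1) = Rational(1, 5))
K = Rational(-1, 2079) (K = Pow(-2079, -1) = Rational(-1, 2079) ≈ -0.00048100)
Add(Mul(K, Pow(-381, -1)), Mul(Function('R')(-1), Pow(Function('z')(-2), -1))) = Add(Mul(Rational(-1, 2079), Pow(-381, -1)), Mul(Rational(1, 5), Pow(-15, -1))) = Add(Mul(Rational(-1, 2079), Rational(-1, 381)), Mul(Rational(1, 5), Rational(-1, 15))) = Add(Rational(1, 792099), Rational(-1, 75)) = Rational(-264008, 19802475)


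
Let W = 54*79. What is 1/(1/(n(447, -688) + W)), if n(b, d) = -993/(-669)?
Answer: 951649/223 ≈ 4267.5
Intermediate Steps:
n(b, d) = 331/223 (n(b, d) = -993*(-1/669) = 331/223)
W = 4266
1/(1/(n(447, -688) + W)) = 1/(1/(331/223 + 4266)) = 1/(1/(951649/223)) = 1/(223/951649) = 951649/223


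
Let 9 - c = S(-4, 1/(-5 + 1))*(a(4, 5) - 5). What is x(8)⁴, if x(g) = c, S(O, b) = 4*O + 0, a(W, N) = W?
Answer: 2401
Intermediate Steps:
S(O, b) = 4*O
c = -7 (c = 9 - 4*(-4)*(4 - 5) = 9 - (-16)*(-1) = 9 - 1*16 = 9 - 16 = -7)
x(g) = -7
x(8)⁴ = (-7)⁴ = 2401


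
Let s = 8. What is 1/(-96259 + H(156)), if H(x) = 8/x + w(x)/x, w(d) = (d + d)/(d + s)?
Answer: -3198/307836079 ≈ -1.0389e-5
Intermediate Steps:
w(d) = 2*d/(8 + d) (w(d) = (d + d)/(d + 8) = (2*d)/(8 + d) = 2*d/(8 + d))
H(x) = 2/(8 + x) + 8/x (H(x) = 8/x + (2*x/(8 + x))/x = 8/x + 2/(8 + x) = 2/(8 + x) + 8/x)
1/(-96259 + H(156)) = 1/(-96259 + 2*(32 + 5*156)/(156*(8 + 156))) = 1/(-96259 + 2*(1/156)*(32 + 780)/164) = 1/(-96259 + 2*(1/156)*(1/164)*812) = 1/(-96259 + 203/3198) = 1/(-307836079/3198) = -3198/307836079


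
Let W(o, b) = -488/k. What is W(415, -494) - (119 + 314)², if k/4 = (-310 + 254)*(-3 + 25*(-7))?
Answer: -934445237/4984 ≈ -1.8749e+5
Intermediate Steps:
k = 39872 (k = 4*((-310 + 254)*(-3 + 25*(-7))) = 4*(-56*(-3 - 175)) = 4*(-56*(-178)) = 4*9968 = 39872)
W(o, b) = -61/4984 (W(o, b) = -488/39872 = -488*1/39872 = -61/4984)
W(415, -494) - (119 + 314)² = -61/4984 - (119 + 314)² = -61/4984 - 1*433² = -61/4984 - 1*187489 = -61/4984 - 187489 = -934445237/4984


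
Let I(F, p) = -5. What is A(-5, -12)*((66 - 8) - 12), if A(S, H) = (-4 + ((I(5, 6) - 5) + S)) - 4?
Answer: -1058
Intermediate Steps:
A(S, H) = -18 + S (A(S, H) = (-4 + ((-5 - 5) + S)) - 4 = (-4 + (-10 + S)) - 4 = (-14 + S) - 4 = -18 + S)
A(-5, -12)*((66 - 8) - 12) = (-18 - 5)*((66 - 8) - 12) = -23*(58 - 12) = -23*46 = -1058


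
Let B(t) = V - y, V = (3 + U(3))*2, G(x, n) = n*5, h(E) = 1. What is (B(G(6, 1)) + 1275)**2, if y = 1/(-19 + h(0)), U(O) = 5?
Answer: 540051121/324 ≈ 1.6668e+6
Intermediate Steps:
G(x, n) = 5*n
V = 16 (V = (3 + 5)*2 = 8*2 = 16)
y = -1/18 (y = 1/(-19 + 1) = 1/(-18) = -1/18 ≈ -0.055556)
B(t) = 289/18 (B(t) = 16 - 1*(-1/18) = 16 + 1/18 = 289/18)
(B(G(6, 1)) + 1275)**2 = (289/18 + 1275)**2 = (23239/18)**2 = 540051121/324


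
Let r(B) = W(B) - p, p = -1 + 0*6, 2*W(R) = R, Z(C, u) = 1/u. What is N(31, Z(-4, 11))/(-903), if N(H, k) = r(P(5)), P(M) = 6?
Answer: -4/903 ≈ -0.0044297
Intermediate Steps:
Z(C, u) = 1/u
W(R) = R/2
p = -1 (p = -1 + 0 = -1)
r(B) = 1 + B/2 (r(B) = B/2 - 1*(-1) = B/2 + 1 = 1 + B/2)
N(H, k) = 4 (N(H, k) = 1 + (½)*6 = 1 + 3 = 4)
N(31, Z(-4, 11))/(-903) = 4/(-903) = 4*(-1/903) = -4/903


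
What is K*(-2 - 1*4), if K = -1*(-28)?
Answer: -168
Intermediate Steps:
K = 28
K*(-2 - 1*4) = 28*(-2 - 1*4) = 28*(-2 - 4) = 28*(-6) = -168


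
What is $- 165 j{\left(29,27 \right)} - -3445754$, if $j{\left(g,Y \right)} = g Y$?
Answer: $3316559$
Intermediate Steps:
$j{\left(g,Y \right)} = Y g$
$- 165 j{\left(29,27 \right)} - -3445754 = - 165 \cdot 27 \cdot 29 - -3445754 = \left(-165\right) 783 + 3445754 = -129195 + 3445754 = 3316559$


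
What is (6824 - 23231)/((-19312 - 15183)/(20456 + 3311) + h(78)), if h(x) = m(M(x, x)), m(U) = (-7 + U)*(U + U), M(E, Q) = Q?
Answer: -389945169/263208797 ≈ -1.4815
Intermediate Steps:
m(U) = 2*U*(-7 + U) (m(U) = (-7 + U)*(2*U) = 2*U*(-7 + U))
h(x) = 2*x*(-7 + x)
(6824 - 23231)/((-19312 - 15183)/(20456 + 3311) + h(78)) = (6824 - 23231)/((-19312 - 15183)/(20456 + 3311) + 2*78*(-7 + 78)) = -16407/(-34495/23767 + 2*78*71) = -16407/(-34495*1/23767 + 11076) = -16407/(-34495/23767 + 11076) = -16407/263208797/23767 = -16407*23767/263208797 = -389945169/263208797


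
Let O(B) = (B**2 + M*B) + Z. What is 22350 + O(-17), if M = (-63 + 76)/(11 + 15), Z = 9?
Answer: 45279/2 ≈ 22640.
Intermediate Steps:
M = 1/2 (M = 13/26 = 13*(1/26) = 1/2 ≈ 0.50000)
O(B) = 9 + B**2 + B/2 (O(B) = (B**2 + B/2) + 9 = 9 + B**2 + B/2)
22350 + O(-17) = 22350 + (9 + (-17)**2 + (1/2)*(-17)) = 22350 + (9 + 289 - 17/2) = 22350 + 579/2 = 45279/2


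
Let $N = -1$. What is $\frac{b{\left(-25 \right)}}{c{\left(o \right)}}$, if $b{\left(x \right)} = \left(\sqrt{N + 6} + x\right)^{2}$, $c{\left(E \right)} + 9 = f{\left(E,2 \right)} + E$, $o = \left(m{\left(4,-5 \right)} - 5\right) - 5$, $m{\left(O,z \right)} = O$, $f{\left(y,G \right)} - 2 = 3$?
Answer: $-63 + 5 \sqrt{5} \approx -51.82$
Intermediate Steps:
$f{\left(y,G \right)} = 5$ ($f{\left(y,G \right)} = 2 + 3 = 5$)
$o = -6$ ($o = \left(4 - 5\right) - 5 = -1 - 5 = -6$)
$c{\left(E \right)} = -4 + E$ ($c{\left(E \right)} = -9 + \left(5 + E\right) = -4 + E$)
$b{\left(x \right)} = \left(x + \sqrt{5}\right)^{2}$ ($b{\left(x \right)} = \left(\sqrt{-1 + 6} + x\right)^{2} = \left(\sqrt{5} + x\right)^{2} = \left(x + \sqrt{5}\right)^{2}$)
$\frac{b{\left(-25 \right)}}{c{\left(o \right)}} = \frac{\left(-25 + \sqrt{5}\right)^{2}}{-4 - 6} = \frac{\left(-25 + \sqrt{5}\right)^{2}}{-10} = \left(-25 + \sqrt{5}\right)^{2} \left(- \frac{1}{10}\right) = - \frac{\left(-25 + \sqrt{5}\right)^{2}}{10}$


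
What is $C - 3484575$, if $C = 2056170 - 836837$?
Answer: $-2265242$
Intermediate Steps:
$C = 1219333$ ($C = 2056170 - 836837 = 1219333$)
$C - 3484575 = 1219333 - 3484575 = -2265242$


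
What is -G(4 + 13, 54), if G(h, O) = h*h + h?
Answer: -306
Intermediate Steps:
G(h, O) = h + h² (G(h, O) = h² + h = h + h²)
-G(4 + 13, 54) = -(4 + 13)*(1 + (4 + 13)) = -17*(1 + 17) = -17*18 = -1*306 = -306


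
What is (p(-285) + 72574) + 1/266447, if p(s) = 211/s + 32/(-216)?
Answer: 49599117312422/683436555 ≈ 72573.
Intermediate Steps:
p(s) = -4/27 + 211/s (p(s) = 211/s + 32*(-1/216) = 211/s - 4/27 = -4/27 + 211/s)
(p(-285) + 72574) + 1/266447 = ((-4/27 + 211/(-285)) + 72574) + 1/266447 = ((-4/27 + 211*(-1/285)) + 72574) + 1/266447 = ((-4/27 - 211/285) + 72574) + 1/266447 = (-2279/2565 + 72574) + 1/266447 = 186150031/2565 + 1/266447 = 49599117312422/683436555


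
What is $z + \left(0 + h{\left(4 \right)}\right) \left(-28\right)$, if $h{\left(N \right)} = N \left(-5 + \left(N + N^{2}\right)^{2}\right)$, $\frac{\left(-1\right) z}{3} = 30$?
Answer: $-44330$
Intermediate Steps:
$z = -90$ ($z = \left(-3\right) 30 = -90$)
$z + \left(0 + h{\left(4 \right)}\right) \left(-28\right) = -90 + \left(0 + 4 \left(-5 + 4^{2} \left(1 + 4\right)^{2}\right)\right) \left(-28\right) = -90 + \left(0 + 4 \left(-5 + 16 \cdot 5^{2}\right)\right) \left(-28\right) = -90 + \left(0 + 4 \left(-5 + 16 \cdot 25\right)\right) \left(-28\right) = -90 + \left(0 + 4 \left(-5 + 400\right)\right) \left(-28\right) = -90 + \left(0 + 4 \cdot 395\right) \left(-28\right) = -90 + \left(0 + 1580\right) \left(-28\right) = -90 + 1580 \left(-28\right) = -90 - 44240 = -44330$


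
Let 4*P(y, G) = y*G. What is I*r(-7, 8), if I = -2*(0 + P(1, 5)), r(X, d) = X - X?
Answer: 0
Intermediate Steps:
r(X, d) = 0
P(y, G) = G*y/4 (P(y, G) = (y*G)/4 = (G*y)/4 = G*y/4)
I = -5/2 (I = -2*(0 + (¼)*5*1) = -2*(0 + 5/4) = -2*5/4 = -5/2 ≈ -2.5000)
I*r(-7, 8) = -5/2*0 = 0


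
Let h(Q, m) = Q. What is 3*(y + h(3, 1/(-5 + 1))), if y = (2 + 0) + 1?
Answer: 18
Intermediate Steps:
y = 3 (y = 2 + 1 = 3)
3*(y + h(3, 1/(-5 + 1))) = 3*(3 + 3) = 3*6 = 18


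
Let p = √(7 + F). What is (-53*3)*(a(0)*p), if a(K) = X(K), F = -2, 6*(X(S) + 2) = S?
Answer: 318*√5 ≈ 711.07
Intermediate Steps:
X(S) = -2 + S/6
a(K) = -2 + K/6
p = √5 (p = √(7 - 2) = √5 ≈ 2.2361)
(-53*3)*(a(0)*p) = (-53*3)*((-2 + (⅙)*0)*√5) = -159*(-2 + 0)*√5 = -(-318)*√5 = 318*√5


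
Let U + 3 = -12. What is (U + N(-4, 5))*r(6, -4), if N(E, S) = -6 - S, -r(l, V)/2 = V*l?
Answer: -1248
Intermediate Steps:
U = -15 (U = -3 - 12 = -15)
r(l, V) = -2*V*l
(U + N(-4, 5))*r(6, -4) = (-15 + (-6 - 1*5))*(-2*(-4)*6) = (-15 + (-6 - 5))*48 = (-15 - 11)*48 = -26*48 = -1248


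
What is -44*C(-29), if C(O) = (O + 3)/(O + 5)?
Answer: -143/3 ≈ -47.667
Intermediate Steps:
C(O) = (3 + O)/(5 + O)
-44*C(-29) = -44*(3 - 29)/(5 - 29) = -44*(-26)/(-24) = -(-11)*(-26)/6 = -44*13/12 = -143/3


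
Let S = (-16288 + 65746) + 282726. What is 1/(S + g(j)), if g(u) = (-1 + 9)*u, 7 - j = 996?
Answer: 1/324272 ≈ 3.0838e-6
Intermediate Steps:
j = -989 (j = 7 - 1*996 = 7 - 996 = -989)
g(u) = 8*u
S = 332184 (S = 49458 + 282726 = 332184)
1/(S + g(j)) = 1/(332184 + 8*(-989)) = 1/(332184 - 7912) = 1/324272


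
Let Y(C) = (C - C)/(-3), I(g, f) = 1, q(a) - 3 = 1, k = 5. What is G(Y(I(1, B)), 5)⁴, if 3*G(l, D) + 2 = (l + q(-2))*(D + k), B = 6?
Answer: 2085136/81 ≈ 25742.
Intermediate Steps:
q(a) = 4 (q(a) = 3 + 1 = 4)
Y(C) = 0 (Y(C) = 0*(-⅓) = 0)
G(l, D) = -⅔ + (4 + l)*(5 + D)/3 (G(l, D) = -⅔ + ((l + 4)*(D + 5))/3 = -⅔ + ((4 + l)*(5 + D))/3 = -⅔ + (4 + l)*(5 + D)/3)
G(Y(I(1, B)), 5)⁴ = (6 + (4/3)*5 + (5/3)*0 + (⅓)*5*0)⁴ = (6 + 20/3 + 0 + 0)⁴ = (38/3)⁴ = 2085136/81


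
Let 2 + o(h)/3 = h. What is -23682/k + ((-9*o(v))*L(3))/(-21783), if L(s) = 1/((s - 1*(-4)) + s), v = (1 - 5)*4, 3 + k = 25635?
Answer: -143641867/155094960 ≈ -0.92615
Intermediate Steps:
k = 25632 (k = -3 + 25635 = 25632)
v = -16 (v = -4*4 = -16)
o(h) = -6 + 3*h
L(s) = 1/(4 + 2*s) (L(s) = 1/((s + 4) + s) = 1/((4 + s) + s) = 1/(4 + 2*s))
-23682/k + ((-9*o(v))*L(3))/(-21783) = -23682/25632 + ((-9*(-6 + 3*(-16)))*(1/(2*(2 + 3))))/(-21783) = -23682*1/25632 + ((-9*(-6 - 48))*((½)/5))*(-1/21783) = -3947/4272 + ((-9*(-54))*((½)*(⅕)))*(-1/21783) = -3947/4272 + (486*(⅒))*(-1/21783) = -3947/4272 + (243/5)*(-1/21783) = -3947/4272 - 81/36305 = -143641867/155094960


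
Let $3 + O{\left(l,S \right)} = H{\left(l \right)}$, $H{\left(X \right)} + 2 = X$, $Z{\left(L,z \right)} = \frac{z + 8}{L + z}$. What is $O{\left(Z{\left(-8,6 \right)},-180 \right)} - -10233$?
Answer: $10221$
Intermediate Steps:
$Z{\left(L,z \right)} = \frac{8 + z}{L + z}$
$H{\left(X \right)} = -2 + X$
$O{\left(l,S \right)} = -5 + l$ ($O{\left(l,S \right)} = -3 + \left(-2 + l\right) = -5 + l$)
$O{\left(Z{\left(-8,6 \right)},-180 \right)} - -10233 = \left(-5 + \frac{8 + 6}{-8 + 6}\right) - -10233 = \left(-5 + \frac{1}{-2} \cdot 14\right) + 10233 = \left(-5 - 7\right) + 10233 = -12 + 10233 = 10221$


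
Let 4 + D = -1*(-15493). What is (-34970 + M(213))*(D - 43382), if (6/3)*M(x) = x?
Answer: 1944895211/2 ≈ 9.7245e+8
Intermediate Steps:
D = 15489 (D = -4 - 1*(-15493) = -4 + 15493 = 15489)
M(x) = x/2
(-34970 + M(213))*(D - 43382) = (-34970 + (1/2)*213)*(15489 - 43382) = (-34970 + 213/2)*(-27893) = -69727/2*(-27893) = 1944895211/2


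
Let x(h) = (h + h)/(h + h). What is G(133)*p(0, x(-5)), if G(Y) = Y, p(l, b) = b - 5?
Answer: -532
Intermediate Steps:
x(h) = 1 (x(h) = (2*h)/((2*h)) = (2*h)*(1/(2*h)) = 1)
p(l, b) = -5 + b
G(133)*p(0, x(-5)) = 133*(-5 + 1) = 133*(-4) = -532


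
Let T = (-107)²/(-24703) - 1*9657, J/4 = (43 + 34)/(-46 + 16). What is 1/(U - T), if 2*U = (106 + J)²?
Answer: 5558175/79147850744 ≈ 7.0225e-5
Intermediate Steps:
J = -154/15 (J = 4*((43 + 34)/(-46 + 16)) = 4*(77/(-30)) = 4*(77*(-1/30)) = 4*(-77/30) = -154/15 ≈ -10.267)
U = 1031048/225 (U = (106 - 154/15)²/2 = (1436/15)²/2 = (½)*(2062096/225) = 1031048/225 ≈ 4582.4)
T = -238568320/24703 (T = 11449*(-1/24703) - 9657 = -11449/24703 - 9657 = -238568320/24703 ≈ -9657.5)
1/(U - T) = 1/(1031048/225 - 1*(-238568320/24703)) = 1/(1031048/225 + 238568320/24703) = 1/(79147850744/5558175) = 5558175/79147850744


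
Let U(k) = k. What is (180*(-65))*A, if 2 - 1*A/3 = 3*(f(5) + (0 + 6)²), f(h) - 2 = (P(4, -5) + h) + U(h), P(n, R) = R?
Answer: 4457700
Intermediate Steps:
f(h) = -3 + 2*h (f(h) = 2 + ((-5 + h) + h) = 2 + (-5 + 2*h) = -3 + 2*h)
A = -381 (A = 6 - 9*((-3 + 2*5) + (0 + 6)²) = 6 - 9*((-3 + 10) + 6²) = 6 - 9*(7 + 36) = 6 - 9*43 = 6 - 3*129 = 6 - 387 = -381)
(180*(-65))*A = (180*(-65))*(-381) = -11700*(-381) = 4457700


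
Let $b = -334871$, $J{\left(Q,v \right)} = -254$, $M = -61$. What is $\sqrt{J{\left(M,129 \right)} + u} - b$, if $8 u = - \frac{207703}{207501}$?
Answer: $334871 + \frac{i \sqrt{175068483724470}}{830004} \approx 3.3487 \cdot 10^{5} + 15.941 i$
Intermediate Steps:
$u = - \frac{207703}{1660008}$ ($u = \frac{\left(-207703\right) \frac{1}{207501}}{8} = \frac{1}{8} \left(- \frac{207703}{207501}\right) = - \frac{207703}{1660008} \approx -0.12512$)
$\sqrt{J{\left(M,129 \right)} + u} - b = \sqrt{-254 - \frac{207703}{1660008}} - -334871 = \sqrt{- \frac{421849735}{1660008}} + 334871 = \frac{i \sqrt{175068483724470}}{830004} + 334871 = 334871 + \frac{i \sqrt{175068483724470}}{830004}$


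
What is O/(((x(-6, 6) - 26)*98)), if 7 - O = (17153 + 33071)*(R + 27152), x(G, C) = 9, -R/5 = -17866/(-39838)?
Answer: 27160939319719/33185054 ≈ 8.1847e+5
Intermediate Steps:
R = -44665/19919 (R = -(-89330)/(-39838) = -(-89330)*(-1)/39838 = -5*8933/19919 = -44665/19919 ≈ -2.2423)
O = -27160939319719/19919 (O = 7 - (17153 + 33071)*(-44665/19919 + 27152) = 7 - 50224*540796023/19919 = 7 - 1*27160939459152/19919 = 7 - 27160939459152/19919 = -27160939319719/19919 ≈ -1.3636e+9)
O/(((x(-6, 6) - 26)*98)) = -27160939319719*1/(98*(9 - 26))/19919 = -27160939319719/(19919*((-17*98))) = -27160939319719/19919/(-1666) = -27160939319719/19919*(-1/1666) = 27160939319719/33185054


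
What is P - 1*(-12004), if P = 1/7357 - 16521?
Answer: -33231568/7357 ≈ -4517.0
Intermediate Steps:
P = -121544996/7357 (P = 1/7357 - 16521 = -121544996/7357 ≈ -16521.)
P - 1*(-12004) = -121544996/7357 - 1*(-12004) = -121544996/7357 + 12004 = -33231568/7357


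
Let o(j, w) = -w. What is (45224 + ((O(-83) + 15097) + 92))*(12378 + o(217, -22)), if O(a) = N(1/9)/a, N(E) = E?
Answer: 559593524000/747 ≈ 7.4912e+8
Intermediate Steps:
O(a) = 1/(9*a)
(45224 + ((O(-83) + 15097) + 92))*(12378 + o(217, -22)) = (45224 + (((⅑)/(-83) + 15097) + 92))*(12378 - 1*(-22)) = (45224 + (((⅑)*(-1/83) + 15097) + 92))*(12378 + 22) = (45224 + ((-1/747 + 15097) + 92))*12400 = (45224 + (11277458/747 + 92))*12400 = (45224 + 11346182/747)*12400 = (45128510/747)*12400 = 559593524000/747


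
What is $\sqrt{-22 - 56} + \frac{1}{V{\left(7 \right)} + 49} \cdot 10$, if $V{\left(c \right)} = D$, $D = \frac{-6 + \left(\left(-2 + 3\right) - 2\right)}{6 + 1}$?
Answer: $\frac{5}{24} + i \sqrt{78} \approx 0.20833 + 8.8318 i$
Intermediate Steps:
$D = -1$ ($D = \frac{-6 + \left(1 - 2\right)}{7} = \left(-6 - 1\right) \frac{1}{7} = \left(-7\right) \frac{1}{7} = -1$)
$V{\left(c \right)} = -1$
$\sqrt{-22 - 56} + \frac{1}{V{\left(7 \right)} + 49} \cdot 10 = \sqrt{-22 - 56} + \frac{1}{-1 + 49} \cdot 10 = \sqrt{-78} + \frac{1}{48} \cdot 10 = i \sqrt{78} + \frac{1}{48} \cdot 10 = i \sqrt{78} + \frac{5}{24} = \frac{5}{24} + i \sqrt{78}$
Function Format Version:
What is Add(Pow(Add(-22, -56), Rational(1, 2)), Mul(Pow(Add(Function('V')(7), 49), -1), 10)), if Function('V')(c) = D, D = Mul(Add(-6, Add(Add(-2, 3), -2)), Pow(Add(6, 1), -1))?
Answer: Add(Rational(5, 24), Mul(I, Pow(78, Rational(1, 2)))) ≈ Add(0.20833, Mul(8.8318, I))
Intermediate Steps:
D = -1 (D = Mul(Add(-6, Add(1, -2)), Pow(7, -1)) = Mul(Add(-6, -1), Rational(1, 7)) = Mul(-7, Rational(1, 7)) = -1)
Function('V')(c) = -1
Add(Pow(Add(-22, -56), Rational(1, 2)), Mul(Pow(Add(Function('V')(7), 49), -1), 10)) = Add(Pow(Add(-22, -56), Rational(1, 2)), Mul(Pow(Add(-1, 49), -1), 10)) = Add(Pow(-78, Rational(1, 2)), Mul(Pow(48, -1), 10)) = Add(Mul(I, Pow(78, Rational(1, 2))), Mul(Rational(1, 48), 10)) = Add(Mul(I, Pow(78, Rational(1, 2))), Rational(5, 24)) = Add(Rational(5, 24), Mul(I, Pow(78, Rational(1, 2))))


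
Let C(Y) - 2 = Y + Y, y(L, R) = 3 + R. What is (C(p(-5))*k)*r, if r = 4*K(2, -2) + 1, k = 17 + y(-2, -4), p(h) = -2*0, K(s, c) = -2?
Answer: -224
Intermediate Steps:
p(h) = 0
C(Y) = 2 + 2*Y (C(Y) = 2 + (Y + Y) = 2 + 2*Y)
k = 16 (k = 17 + (3 - 4) = 17 - 1 = 16)
r = -7 (r = 4*(-2) + 1 = -8 + 1 = -7)
(C(p(-5))*k)*r = ((2 + 2*0)*16)*(-7) = ((2 + 0)*16)*(-7) = (2*16)*(-7) = 32*(-7) = -224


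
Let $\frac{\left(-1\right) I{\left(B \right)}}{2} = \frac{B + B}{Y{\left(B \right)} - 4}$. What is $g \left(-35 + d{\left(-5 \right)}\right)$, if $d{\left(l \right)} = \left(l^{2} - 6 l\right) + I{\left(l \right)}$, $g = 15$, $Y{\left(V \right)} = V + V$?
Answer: $\frac{1950}{7} \approx 278.57$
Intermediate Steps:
$Y{\left(V \right)} = 2 V$
$I{\left(B \right)} = - \frac{4 B}{-4 + 2 B}$ ($I{\left(B \right)} = - 2 \frac{B + B}{2 B - 4} = - 2 \frac{2 B}{-4 + 2 B} = - \frac{4 B}{-4 + 2 B}$)
$d{\left(l \right)} = l^{2} - 6 l - \frac{2 l}{-2 + l}$ ($d{\left(l \right)} = \left(l^{2} - 6 l\right) - \frac{2 l}{-2 + l} = l^{2} - 6 l - \frac{2 l}{-2 + l}$)
$g \left(-35 + d{\left(-5 \right)}\right) = 15 \left(-35 - \frac{5 \left(-2 + \left(-6 - 5\right) \left(-2 - 5\right)\right)}{-2 - 5}\right) = 15 \left(-35 - \frac{5 \left(-2 - -77\right)}{-7}\right) = 15 \left(-35 - - \frac{5 \left(-2 + 77\right)}{7}\right) = 15 \left(-35 - \left(- \frac{5}{7}\right) 75\right) = 15 \left(-35 + \frac{375}{7}\right) = 15 \cdot \frac{130}{7} = \frac{1950}{7}$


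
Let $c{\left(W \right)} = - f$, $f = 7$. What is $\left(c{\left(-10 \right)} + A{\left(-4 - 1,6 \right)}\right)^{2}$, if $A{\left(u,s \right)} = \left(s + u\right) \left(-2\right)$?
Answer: $81$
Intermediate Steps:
$c{\left(W \right)} = -7$ ($c{\left(W \right)} = \left(-1\right) 7 = -7$)
$A{\left(u,s \right)} = - 2 s - 2 u$
$\left(c{\left(-10 \right)} + A{\left(-4 - 1,6 \right)}\right)^{2} = \left(-7 - \left(12 + 2 \left(-4 - 1\right)\right)\right)^{2} = \left(-7 - 2\right)^{2} = \left(-9\right)^{2} = 81$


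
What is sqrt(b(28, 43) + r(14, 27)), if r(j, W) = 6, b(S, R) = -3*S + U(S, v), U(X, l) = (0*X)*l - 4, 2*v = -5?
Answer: I*sqrt(82) ≈ 9.0554*I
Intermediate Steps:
v = -5/2 (v = (1/2)*(-5) = -5/2 ≈ -2.5000)
U(X, l) = -4 (U(X, l) = 0*l - 4 = 0 - 4 = -4)
b(S, R) = -4 - 3*S (b(S, R) = -3*S - 4 = -4 - 3*S)
sqrt(b(28, 43) + r(14, 27)) = sqrt((-4 - 3*28) + 6) = sqrt((-4 - 84) + 6) = sqrt(-88 + 6) = sqrt(-82) = I*sqrt(82)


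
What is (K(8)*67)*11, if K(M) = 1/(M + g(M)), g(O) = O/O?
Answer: 737/9 ≈ 81.889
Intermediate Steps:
g(O) = 1
K(M) = 1/(1 + M) (K(M) = 1/(M + 1) = 1/(1 + M))
(K(8)*67)*11 = (67/(1 + 8))*11 = (67/9)*11 = 737/9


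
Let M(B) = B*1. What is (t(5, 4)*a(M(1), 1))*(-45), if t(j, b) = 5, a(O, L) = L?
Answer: -225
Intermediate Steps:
M(B) = B
(t(5, 4)*a(M(1), 1))*(-45) = (5*1)*(-45) = 5*(-45) = -225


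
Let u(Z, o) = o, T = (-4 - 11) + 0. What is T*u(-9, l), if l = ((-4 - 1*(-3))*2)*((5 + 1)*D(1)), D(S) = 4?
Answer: 720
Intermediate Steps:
T = -15 (T = -15 + 0 = -15)
l = -48 (l = ((-4 - 1*(-3))*2)*((5 + 1)*4) = ((-4 + 3)*2)*(6*4) = -1*2*24 = -2*24 = -48)
T*u(-9, l) = -15*(-48) = 720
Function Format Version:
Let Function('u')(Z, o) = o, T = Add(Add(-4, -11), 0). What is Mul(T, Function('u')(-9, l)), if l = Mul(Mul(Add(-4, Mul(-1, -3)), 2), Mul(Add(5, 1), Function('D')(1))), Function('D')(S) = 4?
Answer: 720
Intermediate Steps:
T = -15 (T = Add(-15, 0) = -15)
l = -48 (l = Mul(Mul(Add(-4, Mul(-1, -3)), 2), Mul(Add(5, 1), 4)) = Mul(Mul(Add(-4, 3), 2), Mul(6, 4)) = Mul(Mul(-1, 2), 24) = Mul(-2, 24) = -48)
Mul(T, Function('u')(-9, l)) = Mul(-15, -48) = 720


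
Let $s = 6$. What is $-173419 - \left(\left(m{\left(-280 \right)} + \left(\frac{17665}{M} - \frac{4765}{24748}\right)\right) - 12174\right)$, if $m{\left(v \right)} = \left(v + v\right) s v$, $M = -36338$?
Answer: $- \frac{495530274950545}{449646412} \approx -1.102 \cdot 10^{6}$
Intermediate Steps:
$m{\left(v \right)} = 12 v^{2}$ ($m{\left(v \right)} = \left(v + v\right) 6 v = 2 v 6 v = 12 v v = 12 v^{2}$)
$-173419 - \left(\left(m{\left(-280 \right)} + \left(\frac{17665}{M} - \frac{4765}{24748}\right)\right) - 12174\right) = -173419 - \left(\left(12 \left(-280\right)^{2} + \left(\frac{17665}{-36338} - \frac{4765}{24748}\right)\right) - 12174\right) = -173419 - \left(\left(12 \cdot 78400 + \left(17665 \left(- \frac{1}{36338}\right) - \frac{4765}{24748}\right)\right) - 12174\right) = -173419 - \left(\left(940800 - \frac{305161995}{449646412}\right) - 12174\right) = -173419 - \left(\frac{423027039247605}{449646412} - 12174\right) = -173419 - \frac{417553043827917}{449646412} = - \frac{495530274950545}{449646412}$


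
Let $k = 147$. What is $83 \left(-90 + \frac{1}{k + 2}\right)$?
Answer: $- \frac{1112947}{149} \approx -7469.4$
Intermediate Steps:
$83 \left(-90 + \frac{1}{k + 2}\right) = 83 \left(-90 + \frac{1}{147 + 2}\right) = 83 \left(-90 + \frac{1}{149}\right) = 83 \left(- \frac{13409}{149}\right) = - \frac{1112947}{149}$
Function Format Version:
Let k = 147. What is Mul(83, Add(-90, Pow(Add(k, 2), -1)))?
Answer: Rational(-1112947, 149) ≈ -7469.4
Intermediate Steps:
Mul(83, Add(-90, Pow(Add(k, 2), -1))) = Mul(83, Add(-90, Pow(Add(147, 2), -1))) = Mul(83, Add(-90, Pow(149, -1))) = Mul(83, Add(-90, Rational(1, 149))) = Mul(83, Rational(-13409, 149)) = Rational(-1112947, 149)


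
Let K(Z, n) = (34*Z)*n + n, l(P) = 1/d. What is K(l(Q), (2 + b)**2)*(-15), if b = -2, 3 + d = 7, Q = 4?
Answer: 0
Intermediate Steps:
d = 4 (d = -3 + 7 = 4)
l(P) = 1/4
K(Z, n) = n + 34*Z*n (K(Z, n) = 34*Z*n + n = n + 34*Z*n)
K(l(Q), (2 + b)**2)*(-15) = ((2 - 2)**2*(1 + 34*(1/4)))*(-15) = (0**2*(1 + 17/2))*(-15) = (0*(19/2))*(-15) = 0*(-15) = 0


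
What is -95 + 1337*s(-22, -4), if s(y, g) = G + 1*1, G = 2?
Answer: 3916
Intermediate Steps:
s(y, g) = 3 (s(y, g) = 2 + 1*1 = 2 + 1 = 3)
-95 + 1337*s(-22, -4) = -95 + 1337*3 = -95 + 4011 = 3916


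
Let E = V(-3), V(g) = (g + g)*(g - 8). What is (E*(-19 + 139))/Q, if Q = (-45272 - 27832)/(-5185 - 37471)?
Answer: 7038240/1523 ≈ 4621.3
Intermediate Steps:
V(g) = 2*g*(-8 + g) (V(g) = (2*g)*(-8 + g) = 2*g*(-8 + g))
E = 66 (E = 2*(-3)*(-8 - 3) = 2*(-3)*(-11) = 66)
Q = 4569/2666 (Q = -73104/(-42656) = -73104*(-1/42656) = 4569/2666 ≈ 1.7138)
(E*(-19 + 139))/Q = (66*(-19 + 139))/(4569/2666) = (66*120)*(2666/4569) = 7920*(2666/4569) = 7038240/1523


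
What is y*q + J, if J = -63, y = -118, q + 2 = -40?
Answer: 4893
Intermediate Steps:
q = -42 (q = -2 - 40 = -42)
y*q + J = -118*(-42) - 63 = 4956 - 63 = 4893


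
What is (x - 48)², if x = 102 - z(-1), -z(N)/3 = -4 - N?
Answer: 2025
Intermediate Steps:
z(N) = 12 + 3*N (z(N) = -3*(-4 - N) = 12 + 3*N)
x = 93 (x = 102 - (12 + 3*(-1)) = 102 - (12 - 3) = 102 - 1*9 = 102 - 9 = 93)
(x - 48)² = (93 - 48)² = 45² = 2025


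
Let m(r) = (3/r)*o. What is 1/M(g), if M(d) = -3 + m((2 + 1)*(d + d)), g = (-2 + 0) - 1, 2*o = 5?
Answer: -12/41 ≈ -0.29268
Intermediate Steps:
o = 5/2 (o = (½)*5 = 5/2 ≈ 2.5000)
g = -3 (g = -2 - 1 = -3)
m(r) = 15/(2*r) (m(r) = (3/r)*(5/2) = 15/(2*r))
M(d) = -3 + 5/(4*d) (M(d) = -3 + 15/(2*(((2 + 1)*(d + d)))) = -3 + 15/(2*((3*(2*d)))) = -3 + 15/(2*((6*d))) = -3 + 15*(1/(6*d))/2 = -3 + 5/(4*d))
1/M(g) = 1/(-3 + (5/4)/(-3)) = 1/(-3 + (5/4)*(-⅓)) = 1/(-3 - 5/12) = 1/(-41/12) = -12/41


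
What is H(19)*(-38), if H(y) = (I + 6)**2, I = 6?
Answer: -5472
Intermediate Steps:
H(y) = 144 (H(y) = (6 + 6)**2 = 12**2 = 144)
H(19)*(-38) = 144*(-38) = -5472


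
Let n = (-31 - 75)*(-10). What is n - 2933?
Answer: -1873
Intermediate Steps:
n = 1060 (n = -106*(-10) = 1060)
n - 2933 = 1060 - 2933 = -1873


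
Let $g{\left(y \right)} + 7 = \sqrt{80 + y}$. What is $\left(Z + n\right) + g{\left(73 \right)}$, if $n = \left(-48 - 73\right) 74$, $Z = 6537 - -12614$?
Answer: $10190 + 3 \sqrt{17} \approx 10202.0$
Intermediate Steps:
$g{\left(y \right)} = -7 + \sqrt{80 + y}$
$Z = 19151$ ($Z = 6537 + 12614 = 19151$)
$n = -8954$ ($n = \left(-121\right) 74 = -8954$)
$\left(Z + n\right) + g{\left(73 \right)} = \left(19151 - 8954\right) - \left(7 - \sqrt{80 + 73}\right) = 10197 - \left(7 - \sqrt{153}\right) = 10197 - \left(7 - 3 \sqrt{17}\right) = 10190 + 3 \sqrt{17}$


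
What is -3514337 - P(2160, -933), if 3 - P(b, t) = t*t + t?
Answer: -2644784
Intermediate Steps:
P(b, t) = 3 - t - t² (P(b, t) = 3 - (t*t + t) = 3 - (t² + t) = 3 - (t + t²) = 3 + (-t - t²) = 3 - t - t²)
-3514337 - P(2160, -933) = -3514337 - (3 - 1*(-933) - 1*(-933)²) = -3514337 - (3 + 933 - 1*870489) = -3514337 - (3 + 933 - 870489) = -3514337 - 1*(-869553) = -3514337 + 869553 = -2644784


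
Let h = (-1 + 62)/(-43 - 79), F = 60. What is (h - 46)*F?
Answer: -2790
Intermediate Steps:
h = -½ (h = 61/(-122) = 61*(-1/122) = -½ ≈ -0.50000)
(h - 46)*F = (-½ - 46)*60 = -93/2*60 = -2790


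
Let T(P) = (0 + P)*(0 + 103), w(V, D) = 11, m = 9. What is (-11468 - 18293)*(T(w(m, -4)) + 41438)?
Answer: -1266955531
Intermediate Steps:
T(P) = 103*P (T(P) = P*103 = 103*P)
(-11468 - 18293)*(T(w(m, -4)) + 41438) = (-11468 - 18293)*(103*11 + 41438) = -29761*(1133 + 41438) = -29761*42571 = -1266955531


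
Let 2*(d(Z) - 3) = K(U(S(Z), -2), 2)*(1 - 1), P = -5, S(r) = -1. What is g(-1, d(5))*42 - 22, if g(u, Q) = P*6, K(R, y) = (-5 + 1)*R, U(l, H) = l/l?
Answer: -1282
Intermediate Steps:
U(l, H) = 1
K(R, y) = -4*R
d(Z) = 3 (d(Z) = 3 + ((-4*1)*(1 - 1))/2 = 3 + (-4*0)/2 = 3 + (½)*0 = 3 + 0 = 3)
g(u, Q) = -30 (g(u, Q) = -5*6 = -30)
g(-1, d(5))*42 - 22 = -30*42 - 22 = -1260 - 22 = -1282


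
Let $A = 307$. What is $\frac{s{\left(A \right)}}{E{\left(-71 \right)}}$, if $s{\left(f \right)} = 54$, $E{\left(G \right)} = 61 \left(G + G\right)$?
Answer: $- \frac{27}{4331} \approx -0.0062341$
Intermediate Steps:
$E{\left(G \right)} = 122 G$ ($E{\left(G \right)} = 61 \cdot 2 G = 122 G$)
$\frac{s{\left(A \right)}}{E{\left(-71 \right)}} = \frac{54}{122 \left(-71\right)} = \frac{54}{-8662} = 54 \left(- \frac{1}{8662}\right) = - \frac{27}{4331}$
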